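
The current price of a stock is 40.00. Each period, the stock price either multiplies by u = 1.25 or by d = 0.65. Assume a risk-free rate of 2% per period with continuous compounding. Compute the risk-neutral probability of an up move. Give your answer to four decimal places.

Risk-neutral probability p = (e^0.02 − 0.65)/(1.25 − 0.65) = 0.3702/0.6000 = 0.6170

p = 0.6170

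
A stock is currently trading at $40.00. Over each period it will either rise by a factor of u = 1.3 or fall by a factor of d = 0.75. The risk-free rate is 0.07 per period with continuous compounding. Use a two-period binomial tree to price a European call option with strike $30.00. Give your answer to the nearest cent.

Risk-neutral probability p = (e^0.07 − 0.75)/(1.3 − 0.75) = 0.3225/0.5500 = 0.5864
Terminal stock prices: S_uu = 67.6, S_ud = 39, S_dd = 22.5
Terminal payoffs (S − K): max(37.6, 0) = 37.6, max(9, 0) = 9, max(-7.5, 0) = 0
Node u (S = 52): V_u = e^(−0.07)·[0.5864·37.6000 + 0.4136·9.0000] = 24.0282
Node d (S = 30): V_d = e^(−0.07)·[0.5864·9.0000 + 0.4136·0.0000] = 4.9206
Node 0 (S = 40): V_0 = e^(−0.07)·[0.5864·24.0282 + 0.4136·4.9206] = 15.0347

$15.03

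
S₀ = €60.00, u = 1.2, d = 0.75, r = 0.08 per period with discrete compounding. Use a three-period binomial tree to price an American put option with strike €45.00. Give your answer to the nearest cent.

€1.06

Risk-neutral probability p = (1 + 0.08 − 0.75)/(1.2 − 0.75) = 0.3300/0.4500 = 0.7333
Terminal stock prices: S_uuu = 103.7, S_uud = 64.8, S_udd = 40.5, S_ddd = 25.31
Terminal payoffs (K − S): max(-58.68, 0) = 0, max(-19.8, 0) = 0, max(4.5, 0) = 4.5, max(19.69, 0) = 19.69
Node uu (S = 86.4): continuation = 1/1.08·[0.7333·0.0000 + 0.2667·0.0000] = 0.0000; exercise value = 0.0000 ≤ continuation, so V_uu = 0.0000
Node ud (S = 54): continuation = 1/1.08·[0.7333·0.0000 + 0.2667·4.5000] = 1.1111; exercise value = 0.0000 ≤ continuation, so V_ud = 1.1111
Node dd (S = 33.75): continuation = 1/1.08·[0.7333·4.5000 + 0.2667·19.6875] = 7.9167; exercise value = 11.2500 > continuation, so V_dd = 11.2500 (exercise)
Node u (S = 72): continuation = 1/1.08·[0.7333·0.0000 + 0.2667·1.1111] = 0.2743; exercise value = 0.0000 ≤ continuation, so V_u = 0.2743
Node d (S = 45): continuation = 1/1.08·[0.7333·1.1111 + 0.2667·11.2500] = 3.5322; exercise value = 0.0000 ≤ continuation, so V_d = 3.5322
Node 0 (S = 60): continuation = 1/1.08·[0.7333·0.2743 + 0.2667·3.5322] = 1.0584; exercise value = 0.0000 ≤ continuation, so V_0 = 1.0584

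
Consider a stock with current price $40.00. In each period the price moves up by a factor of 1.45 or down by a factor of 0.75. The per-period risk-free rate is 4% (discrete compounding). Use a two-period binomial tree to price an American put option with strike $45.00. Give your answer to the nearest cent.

Risk-neutral probability p = (1 + 0.04 − 0.75)/(1.45 − 0.75) = 0.2900/0.7000 = 0.4143
Terminal stock prices: S_uu = 84.1, S_ud = 43.5, S_dd = 22.5
Terminal payoffs (K − S): max(-39.1, 0) = 0, max(1.5, 0) = 1.5, max(22.5, 0) = 22.5
Node u (S = 58): continuation = 1/1.04·[0.4143·0.0000 + 0.5857·1.5000] = 0.8448; exercise value = 0.0000 ≤ continuation, so V_u = 0.8448
Node d (S = 30): continuation = 1/1.04·[0.4143·1.5000 + 0.5857·22.5000] = 13.2692; exercise value = 15.0000 > continuation, so V_d = 15.0000 (exercise)
Node 0 (S = 40): continuation = 1/1.04·[0.4143·0.8448 + 0.5857·15.0000] = 8.7843; exercise value = 5.0000 ≤ continuation, so V_0 = 8.7843

$8.78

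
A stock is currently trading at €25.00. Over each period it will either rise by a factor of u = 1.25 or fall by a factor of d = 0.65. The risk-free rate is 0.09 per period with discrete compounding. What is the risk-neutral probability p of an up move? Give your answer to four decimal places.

p = 0.7333

Risk-neutral probability p = (1 + 0.09 − 0.65)/(1.25 − 0.65) = 0.4400/0.6000 = 0.7333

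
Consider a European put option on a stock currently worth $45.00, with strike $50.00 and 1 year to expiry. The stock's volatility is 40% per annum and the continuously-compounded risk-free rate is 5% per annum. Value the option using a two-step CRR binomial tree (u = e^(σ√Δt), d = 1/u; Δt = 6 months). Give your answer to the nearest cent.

CRR parameters: u = e^(σ√Δt) = e^(0.4·√0.5) = 1.3269, d = 1/u = 0.7536
Per-period rate: rΔt = 0.05·0.5 = 0.025, so R = e^0.025 = 1.0253
Risk-neutral probability p = (e^0.025 − 0.7536)/(1.3269 − 0.7536) = 0.2717/0.5733 = 0.4739
Terminal stock prices: S_uu = 79.23, S_ud = 45, S_dd = 25.56
Terminal payoffs (K − S): max(-29.23, 0) = 0, max(5, 0) = 5, max(24.44, 0) = 24.44
Node u (S = 59.71): V_u = e^(−0.025)·[0.4739·0.0000 + 0.5261·5.0000] = 2.5655
Node d (S = 33.91): V_d = e^(−0.025)·[0.4739·5.0000 + 0.5261·24.4413] = 14.8518
Node 0 (S = 45): V_0 = e^(−0.025)·[0.4739·2.5655 + 0.5261·14.8518] = 8.8062

$8.81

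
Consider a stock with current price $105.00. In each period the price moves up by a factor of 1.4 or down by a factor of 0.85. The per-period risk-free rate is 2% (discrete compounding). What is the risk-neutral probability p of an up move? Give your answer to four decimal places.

p = 0.3091

Risk-neutral probability p = (1 + 0.02 − 0.85)/(1.4 − 0.85) = 0.1700/0.5500 = 0.3091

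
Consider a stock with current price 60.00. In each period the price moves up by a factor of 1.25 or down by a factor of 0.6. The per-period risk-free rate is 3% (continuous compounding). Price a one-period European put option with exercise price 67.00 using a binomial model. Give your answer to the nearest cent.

10.16

Risk-neutral probability p = (e^0.03 − 0.6)/(1.25 − 0.6) = 0.4305/0.6500 = 0.6622
Terminal stock prices: S_u = 75, S_d = 36
Terminal payoffs (K − S): max(-8, 0) = 0, max(31, 0) = 31
Node 0 (S = 60): V_0 = e^(−0.03)·[0.6622·0.0000 + 0.3378·31.0000] = 10.1612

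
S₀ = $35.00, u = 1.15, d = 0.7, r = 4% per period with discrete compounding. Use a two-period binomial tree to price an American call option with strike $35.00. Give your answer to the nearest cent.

$5.96

Risk-neutral probability p = (1 + 0.04 − 0.7)/(1.15 − 0.7) = 0.3400/0.4500 = 0.7556
Terminal stock prices: S_uu = 46.29, S_ud = 28.17, S_dd = 17.15
Terminal payoffs (S − K): max(11.29, 0) = 11.29, max(-6.825, 0) = 0, max(-17.85, 0) = 0
Node u (S = 40.25): continuation = 1/1.04·[0.7556·11.2875 + 0.2444·0.0000] = 8.2003; exercise value = 5.2500 ≤ continuation, so V_u = 8.2003
Node d (S = 24.5): continuation = 1/1.04·[0.7556·0.0000 + 0.2444·0.0000] = 0.0000; exercise value = 0.0000 ≤ continuation, so V_d = 0.0000
Node 0 (S = 35): continuation = 1/1.04·[0.7556·8.2003 + 0.2444·0.0000] = 5.9575; exercise value = 0.0000 ≤ continuation, so V_0 = 5.9575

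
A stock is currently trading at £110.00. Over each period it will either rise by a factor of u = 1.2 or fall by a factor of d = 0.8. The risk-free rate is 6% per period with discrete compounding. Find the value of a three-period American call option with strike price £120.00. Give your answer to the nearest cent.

£18.66

Risk-neutral probability p = (1 + 0.06 − 0.8)/(1.2 − 0.8) = 0.2600/0.4000 = 0.6500
Terminal stock prices: S_uuu = 190.1, S_uud = 126.7, S_udd = 84.48, S_ddd = 56.32
Terminal payoffs (S − K): max(70.08, 0) = 70.08, max(6.72, 0) = 6.72, max(-35.52, 0) = 0, max(-63.68, 0) = 0
Node uu (S = 158.4): continuation = 1/1.06·[0.6500·70.0800 + 0.3500·6.7200] = 45.1925; exercise value = 38.4000 ≤ continuation, so V_uu = 45.1925
Node ud (S = 105.6): continuation = 1/1.06·[0.6500·6.7200 + 0.3500·0.0000] = 4.1208; exercise value = 0.0000 ≤ continuation, so V_ud = 4.1208
Node dd (S = 70.4): continuation = 1/1.06·[0.6500·0.0000 + 0.3500·0.0000] = 0.0000; exercise value = 0.0000 ≤ continuation, so V_dd = 0.0000
Node u (S = 132): continuation = 1/1.06·[0.6500·45.1925 + 0.3500·4.1208] = 29.0730; exercise value = 12.0000 ≤ continuation, so V_u = 29.0730
Node d (S = 88): continuation = 1/1.06·[0.6500·4.1208 + 0.3500·0.0000] = 2.5269; exercise value = 0.0000 ≤ continuation, so V_d = 2.5269
Node 0 (S = 110): continuation = 1/1.06·[0.6500·29.0730 + 0.3500·2.5269] = 18.6621; exercise value = 0.0000 ≤ continuation, so V_0 = 18.6621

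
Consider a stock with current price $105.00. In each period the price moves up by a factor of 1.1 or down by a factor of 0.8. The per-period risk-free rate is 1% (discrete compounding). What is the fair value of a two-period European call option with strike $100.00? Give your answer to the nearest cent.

Risk-neutral probability p = (1 + 0.01 − 0.8)/(1.1 − 0.8) = 0.2100/0.3000 = 0.7000
Terminal stock prices: S_uu = 127.1, S_ud = 92.4, S_dd = 67.2
Terminal payoffs (S − K): max(27.05, 0) = 27.05, max(-7.6, 0) = 0, max(-32.8, 0) = 0
Node u (S = 115.5): V_u = 1/1.01·[0.7000·27.0500 + 0.3000·0.0000] = 18.7475
Node d (S = 84): V_d = 1/1.01·[0.7000·0.0000 + 0.3000·0.0000] = 0.0000
Node 0 (S = 105): V_0 = 1/1.01·[0.7000·18.7475 + 0.3000·0.0000] = 12.9933

$12.99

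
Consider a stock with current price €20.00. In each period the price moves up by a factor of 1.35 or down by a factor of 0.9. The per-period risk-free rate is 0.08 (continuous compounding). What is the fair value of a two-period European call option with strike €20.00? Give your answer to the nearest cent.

€4.09

Risk-neutral probability p = (e^0.08 − 0.9)/(1.35 − 0.9) = 0.1833/0.4500 = 0.4073
Terminal stock prices: S_uu = 36.45, S_ud = 24.3, S_dd = 16.2
Terminal payoffs (S − K): max(16.45, 0) = 16.45, max(4.3, 0) = 4.3, max(-3.8, 0) = 0
Node u (S = 27): V_u = e^(−0.08)·[0.4073·16.4500 + 0.5927·4.3000] = 8.5377
Node d (S = 18): V_d = e^(−0.08)·[0.4073·4.3000 + 0.5927·0.0000] = 1.6168
Node 0 (S = 20): V_0 = e^(−0.08)·[0.4073·8.5377 + 0.5927·1.6168] = 4.0946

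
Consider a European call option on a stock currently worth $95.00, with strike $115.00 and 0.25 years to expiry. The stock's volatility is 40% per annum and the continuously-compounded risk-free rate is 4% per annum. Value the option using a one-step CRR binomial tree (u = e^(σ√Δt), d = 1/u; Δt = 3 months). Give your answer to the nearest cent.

CRR parameters: u = e^(σ√Δt) = e^(0.4·√0.25) = 1.2214, d = 1/u = 0.8187
Per-period rate: rΔt = 0.04·0.25 = 0.01, so R = e^0.01 = 1.0101
Risk-neutral probability p = (e^0.01 − 0.8187)/(1.2214 − 0.8187) = 0.1913/0.4027 = 0.4751
Terminal stock prices: S_u = 116, S_d = 77.78
Terminal payoffs (S − K): max(1.033, 0) = 1.033, max(-37.22, 0) = 0
Node 0 (S = 95): V_0 = e^(−0.01)·[0.4751·1.0333 + 0.5249·0.0000] = 0.4860

$0.49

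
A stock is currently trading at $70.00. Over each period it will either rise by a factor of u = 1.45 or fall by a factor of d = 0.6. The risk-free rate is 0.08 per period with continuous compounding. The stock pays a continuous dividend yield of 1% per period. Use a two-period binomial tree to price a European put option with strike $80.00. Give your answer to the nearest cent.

$17.25

Per-period risk-free factor R = e^0.08 = 1.0833; dividend-adjusted growth = e^(0.08−0.01) = 1.0725.
Risk-neutral probability p = (1.0725 − 0.6)/(1.45 − 0.6) = 0.4725/0.8500 = 0.5559
Terminal stock prices: S_uu = 147.2, S_ud = 60.9, S_dd = 25.2
Terminal payoffs (K − S): max(-67.18, 0) = 0, max(19.1, 0) = 19.1, max(54.8, 0) = 54.8
Node u (S = 101.5): V_u = e^(−0.08)·[0.5559·0.0000 + 0.4441·19.1000] = 7.8303
Node d (S = 42): V_d = e^(−0.08)·[0.5559·19.1000 + 0.4441·54.8000] = 32.2672
Node 0 (S = 70): V_0 = e^(−0.08)·[0.5559·7.8303 + 0.4441·32.2672] = 17.2465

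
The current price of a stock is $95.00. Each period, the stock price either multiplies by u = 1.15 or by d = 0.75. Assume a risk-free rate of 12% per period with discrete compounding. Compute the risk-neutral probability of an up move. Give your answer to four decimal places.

p = 0.9250

Risk-neutral probability p = (1 + 0.12 − 0.75)/(1.15 − 0.75) = 0.3700/0.4000 = 0.9250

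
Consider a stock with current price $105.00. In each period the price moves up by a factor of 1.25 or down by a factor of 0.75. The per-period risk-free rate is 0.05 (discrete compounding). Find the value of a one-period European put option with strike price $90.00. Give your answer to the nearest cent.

$4.29

Risk-neutral probability p = (1 + 0.05 − 0.75)/(1.25 − 0.75) = 0.3000/0.5000 = 0.6000
Terminal stock prices: S_u = 131.2, S_d = 78.75
Terminal payoffs (K − S): max(-41.25, 0) = 0, max(11.25, 0) = 11.25
Node 0 (S = 105): V_0 = 1/1.05·[0.6000·0.0000 + 0.4000·11.2500] = 4.2857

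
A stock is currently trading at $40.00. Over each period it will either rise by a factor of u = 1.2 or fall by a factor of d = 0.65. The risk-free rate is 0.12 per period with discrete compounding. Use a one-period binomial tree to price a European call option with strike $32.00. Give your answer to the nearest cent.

$12.21

Risk-neutral probability p = (1 + 0.12 − 0.65)/(1.2 − 0.65) = 0.4700/0.5500 = 0.8545
Terminal stock prices: S_u = 48, S_d = 26
Terminal payoffs (S − K): max(16, 0) = 16, max(-6, 0) = 0
Node 0 (S = 40): V_0 = 1/1.12·[0.8545·16.0000 + 0.1455·0.0000] = 12.2078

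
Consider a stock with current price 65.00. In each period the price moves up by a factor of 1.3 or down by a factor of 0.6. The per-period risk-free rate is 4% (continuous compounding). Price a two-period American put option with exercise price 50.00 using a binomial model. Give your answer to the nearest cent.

Risk-neutral probability p = (e^0.04 − 0.6)/(1.3 − 0.6) = 0.4408/0.7000 = 0.6297
Terminal stock prices: S_uu = 109.9, S_ud = 50.7, S_dd = 23.4
Terminal payoffs (K − S): max(-59.85, 0) = 0, max(-0.7, 0) = 0, max(26.6, 0) = 26.6
Node u (S = 84.5): continuation = e^(−0.04)·[0.6297·0.0000 + 0.3703·0.0000] = 0.0000; exercise value = 0.0000 ≤ continuation, so V_u = 0.0000
Node d (S = 39): continuation = e^(−0.04)·[0.6297·0.0000 + 0.3703·26.6000] = 9.4630; exercise value = 11.0000 > continuation, so V_d = 11.0000 (exercise)
Node 0 (S = 65): continuation = e^(−0.04)·[0.6297·0.0000 + 0.3703·11.0000] = 3.9133; exercise value = 0.0000 ≤ continuation, so V_0 = 3.9133

3.91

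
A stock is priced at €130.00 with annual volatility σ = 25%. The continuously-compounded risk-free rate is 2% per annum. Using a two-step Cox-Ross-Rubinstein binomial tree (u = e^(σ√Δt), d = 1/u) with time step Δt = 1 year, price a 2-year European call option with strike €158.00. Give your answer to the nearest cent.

CRR parameters: u = e^(σ√Δt) = e^(0.25·√1) = 1.2840, d = 1/u = 0.7788
Per-period rate: rΔt = 0.02·1 = 0.02, so R = e^0.02 = 1.0202
Risk-neutral probability p = (e^0.02 − 0.7788)/(1.2840 − 0.7788) = 0.2414/0.5052 = 0.4778
Terminal stock prices: S_uu = 214.3, S_ud = 130, S_dd = 78.85
Terminal payoffs (S − K): max(56.33, 0) = 56.33, max(-28, 0) = 0, max(-79.15, 0) = 0
Node u (S = 166.9): V_u = e^(−0.02)·[0.4778·56.3338 + 0.5222·0.0000] = 26.3838
Node d (S = 101.2): V_d = e^(−0.02)·[0.4778·0.0000 + 0.5222·0.0000] = 0.0000
Node 0 (S = 130): V_0 = e^(−0.02)·[0.4778·26.3838 + 0.5222·0.0000] = 12.3568

€12.36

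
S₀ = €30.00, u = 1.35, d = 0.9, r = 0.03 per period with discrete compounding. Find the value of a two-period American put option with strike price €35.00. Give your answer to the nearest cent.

Risk-neutral probability p = (1 + 0.03 − 0.9)/(1.35 − 0.9) = 0.1300/0.4500 = 0.2889
Terminal stock prices: S_uu = 54.68, S_ud = 36.45, S_dd = 24.3
Terminal payoffs (K − S): max(-19.68, 0) = 0, max(-1.45, 0) = 0, max(10.7, 0) = 10.7
Node u (S = 40.5): continuation = 1/1.03·[0.2889·0.0000 + 0.7111·0.0000] = 0.0000; exercise value = 0.0000 ≤ continuation, so V_u = 0.0000
Node d (S = 27): continuation = 1/1.03·[0.2889·0.0000 + 0.7111·10.7000] = 7.3873; exercise value = 8.0000 > continuation, so V_d = 8.0000 (exercise)
Node 0 (S = 30): continuation = 1/1.03·[0.2889·0.0000 + 0.7111·8.0000] = 5.5232; exercise value = 5.0000 ≤ continuation, so V_0 = 5.5232

€5.52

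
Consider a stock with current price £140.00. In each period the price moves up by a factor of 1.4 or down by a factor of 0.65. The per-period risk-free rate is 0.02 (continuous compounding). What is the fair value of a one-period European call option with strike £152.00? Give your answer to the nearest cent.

Risk-neutral probability p = (e^0.02 − 0.65)/(1.4 − 0.65) = 0.3702/0.7500 = 0.4936
Terminal stock prices: S_u = 196, S_d = 91
Terminal payoffs (S − K): max(44, 0) = 44, max(-61, 0) = 0
Node 0 (S = 140): V_0 = e^(−0.02)·[0.4936·44.0000 + 0.5064·0.0000] = 21.2884

£21.29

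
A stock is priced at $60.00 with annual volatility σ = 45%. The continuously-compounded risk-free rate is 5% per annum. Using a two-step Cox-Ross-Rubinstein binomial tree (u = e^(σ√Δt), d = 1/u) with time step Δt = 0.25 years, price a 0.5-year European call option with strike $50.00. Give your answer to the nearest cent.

CRR parameters: u = e^(σ√Δt) = e^(0.45·√0.25) = 1.2523, d = 1/u = 0.7985
Per-period rate: rΔt = 0.05·0.25 = 0.0125, so R = e^0.0125 = 1.0126
Risk-neutral probability p = (e^0.0125 − 0.7985)/(1.2523 − 0.7985) = 0.2141/0.4538 = 0.4717
Terminal stock prices: S_uu = 94.1, S_ud = 60, S_dd = 38.26
Terminal payoffs (S − K): max(44.1, 0) = 44.1, max(10, 0) = 10, max(-11.74, 0) = 0
Node u (S = 75.14): V_u = e^(−0.0125)·[0.4717·44.0987 + 0.5283·10.0000] = 25.7605
Node d (S = 47.91): V_d = e^(−0.0125)·[0.4717·10.0000 + 0.5283·0.0000] = 4.6584
Node 0 (S = 60): V_0 = e^(−0.0125)·[0.4717·25.7605 + 0.5283·4.6584] = 14.4308

$14.43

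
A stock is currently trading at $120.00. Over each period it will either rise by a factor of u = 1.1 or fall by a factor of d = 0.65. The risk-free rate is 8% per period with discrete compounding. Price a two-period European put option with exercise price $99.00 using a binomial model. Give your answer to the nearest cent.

$1.04

Risk-neutral probability p = (1 + 0.08 − 0.65)/(1.1 − 0.65) = 0.4300/0.4500 = 0.9556
Terminal stock prices: S_uu = 145.2, S_ud = 85.8, S_dd = 50.7
Terminal payoffs (K − S): max(-46.2, 0) = 0, max(13.2, 0) = 13.2, max(48.3, 0) = 48.3
Node u (S = 132): V_u = 1/1.08·[0.9556·0.0000 + 0.0444·13.2000] = 0.5432
Node d (S = 78): V_d = 1/1.08·[0.9556·13.2000 + 0.0444·48.3000] = 13.6667
Node 0 (S = 120): V_0 = 1/1.08·[0.9556·0.5432 + 0.0444·13.6667] = 1.0430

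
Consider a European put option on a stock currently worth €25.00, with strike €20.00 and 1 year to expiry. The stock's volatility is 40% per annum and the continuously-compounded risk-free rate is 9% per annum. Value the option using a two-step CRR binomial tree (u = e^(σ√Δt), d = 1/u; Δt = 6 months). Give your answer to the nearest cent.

CRR parameters: u = e^(σ√Δt) = e^(0.4·√0.5) = 1.3269, d = 1/u = 0.7536
Per-period rate: rΔt = 0.09·0.5 = 0.045, so R = e^0.045 = 1.0460
Risk-neutral probability p = (e^0.045 − 0.7536)/(1.3269 − 0.7536) = 0.2924/0.5733 = 0.5100
Terminal stock prices: S_uu = 44.02, S_ud = 25, S_dd = 14.2
Terminal payoffs (K − S): max(-24.02, 0) = 0, max(-5, 0) = 0, max(5.801, 0) = 5.801
Node u (S = 33.17): V_u = e^(−0.045)·[0.5100·0.0000 + 0.4900·0.0000] = 0.0000
Node d (S = 18.84): V_d = e^(−0.045)·[0.5100·0.0000 + 0.4900·5.8007] = 2.7170
Node 0 (S = 25): V_0 = e^(−0.045)·[0.5100·0.0000 + 0.4900·2.7170] = 1.2726

€1.27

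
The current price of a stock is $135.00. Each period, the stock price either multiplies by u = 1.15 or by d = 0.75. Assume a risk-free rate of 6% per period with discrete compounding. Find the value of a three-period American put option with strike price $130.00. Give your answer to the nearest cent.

$8.21

Risk-neutral probability p = (1 + 0.06 − 0.75)/(1.15 − 0.75) = 0.3100/0.4000 = 0.7750
Terminal stock prices: S_uuu = 205.3, S_uud = 133.9, S_udd = 87.33, S_ddd = 56.95
Terminal payoffs (K − S): max(-75.32, 0) = 0, max(-3.903, 0) = 0, max(42.67, 0) = 42.67, max(73.05, 0) = 73.05
Node uu (S = 178.5): continuation = 1/1.06·[0.7750·0.0000 + 0.2250·0.0000] = 0.0000; exercise value = 0.0000 ≤ continuation, so V_uu = 0.0000
Node ud (S = 116.4): continuation = 1/1.06·[0.7750·0.0000 + 0.2250·42.6719] = 9.0577; exercise value = 13.5625 > continuation, so V_ud = 13.5625 (exercise)
Node dd (S = 75.94): continuation = 1/1.06·[0.7750·42.6719 + 0.2250·73.0469] = 46.7040; exercise value = 54.0625 > continuation, so V_dd = 54.0625 (exercise)
Node u (S = 155.2): continuation = 1/1.06·[0.7750·0.0000 + 0.2250·13.5625] = 2.8788; exercise value = 0.0000 ≤ continuation, so V_u = 2.8788
Node d (S = 101.2): continuation = 1/1.06·[0.7750·13.5625 + 0.2250·54.0625] = 21.3915; exercise value = 28.7500 > continuation, so V_d = 28.7500 (exercise)
Node 0 (S = 135): continuation = 1/1.06·[0.7750·2.8788 + 0.2250·28.7500] = 8.2074; exercise value = 0.0000 ≤ continuation, so V_0 = 8.2074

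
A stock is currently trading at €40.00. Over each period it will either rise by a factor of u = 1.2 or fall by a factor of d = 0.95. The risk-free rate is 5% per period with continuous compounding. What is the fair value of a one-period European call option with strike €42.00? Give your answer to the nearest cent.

Risk-neutral probability p = (e^0.05 − 0.95)/(1.2 − 0.95) = 0.1013/0.2500 = 0.4051
Terminal stock prices: S_u = 48, S_d = 38
Terminal payoffs (S − K): max(6, 0) = 6, max(-4, 0) = 0
Node 0 (S = 40): V_0 = e^(−0.05)·[0.4051·6.0000 + 0.5949·0.0000] = 2.3120

€2.31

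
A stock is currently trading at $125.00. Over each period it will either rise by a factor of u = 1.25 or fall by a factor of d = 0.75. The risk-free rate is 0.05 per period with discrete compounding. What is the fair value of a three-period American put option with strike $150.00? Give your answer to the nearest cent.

$29.01

Risk-neutral probability p = (1 + 0.05 − 0.75)/(1.25 − 0.75) = 0.3000/0.5000 = 0.6000
Terminal stock prices: S_uuu = 244.1, S_uud = 146.5, S_udd = 87.89, S_ddd = 52.73
Terminal payoffs (K − S): max(-94.14, 0) = 0, max(3.516, 0) = 3.516, max(62.11, 0) = 62.11, max(97.27, 0) = 97.27
Node uu (S = 195.3): continuation = 1/1.05·[0.6000·0.0000 + 0.4000·3.5156] = 1.3393; exercise value = 0.0000 ≤ continuation, so V_uu = 1.3393
Node ud (S = 117.2): continuation = 1/1.05·[0.6000·3.5156 + 0.4000·62.1094] = 25.6696; exercise value = 32.8125 > continuation, so V_ud = 32.8125 (exercise)
Node dd (S = 70.31): continuation = 1/1.05·[0.6000·62.1094 + 0.4000·97.2656] = 72.5446; exercise value = 79.6875 > continuation, so V_dd = 79.6875 (exercise)
Node u (S = 156.2): continuation = 1/1.05·[0.6000·1.3393 + 0.4000·32.8125] = 13.2653; exercise value = 0.0000 ≤ continuation, so V_u = 13.2653
Node d (S = 93.75): continuation = 1/1.05·[0.6000·32.8125 + 0.4000·79.6875] = 49.1071; exercise value = 56.2500 > continuation, so V_d = 56.2500 (exercise)
Node 0 (S = 125): continuation = 1/1.05·[0.6000·13.2653 + 0.4000·56.2500] = 29.0087; exercise value = 25.0000 ≤ continuation, so V_0 = 29.0087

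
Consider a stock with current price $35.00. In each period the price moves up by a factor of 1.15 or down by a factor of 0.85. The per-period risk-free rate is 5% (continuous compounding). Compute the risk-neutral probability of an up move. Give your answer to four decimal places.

p = 0.6709

Risk-neutral probability p = (e^0.05 − 0.85)/(1.15 − 0.85) = 0.2013/0.3000 = 0.6709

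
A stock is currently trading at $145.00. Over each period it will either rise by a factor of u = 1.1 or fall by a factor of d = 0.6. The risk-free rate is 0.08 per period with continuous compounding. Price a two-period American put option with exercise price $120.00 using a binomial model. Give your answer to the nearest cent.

Risk-neutral probability p = (e^0.08 − 0.6)/(1.1 − 0.6) = 0.4833/0.5000 = 0.9666
Terminal stock prices: S_uu = 175.5, S_ud = 95.7, S_dd = 52.2
Terminal payoffs (K − S): max(-55.45, 0) = 0, max(24.3, 0) = 24.3, max(67.8, 0) = 67.8
Node u (S = 159.5): continuation = e^(−0.08)·[0.9666·0.0000 + 0.0334·24.3000] = 0.7498; exercise value = 0.0000 ≤ continuation, so V_u = 0.7498
Node d (S = 87): continuation = e^(−0.08)·[0.9666·24.3000 + 0.0334·67.8000] = 23.7740; exercise value = 33.0000 > continuation, so V_d = 33.0000 (exercise)
Node 0 (S = 145): continuation = e^(−0.08)·[0.9666·0.7498 + 0.0334·33.0000] = 1.6873; exercise value = 0.0000 ≤ continuation, so V_0 = 1.6873

$1.69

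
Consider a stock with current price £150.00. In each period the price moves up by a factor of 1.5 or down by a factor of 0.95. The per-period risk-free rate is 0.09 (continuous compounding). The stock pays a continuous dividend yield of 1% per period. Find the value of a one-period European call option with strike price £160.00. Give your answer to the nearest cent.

Per-period risk-free factor R = e^0.09 = 1.0942; dividend-adjusted growth = e^(0.09−0.01) = 1.0833.
Risk-neutral probability p = (1.0833 − 0.95)/(1.5 − 0.95) = 0.1333/0.5500 = 0.2423
Terminal stock prices: S_u = 225, S_d = 142.5
Terminal payoffs (S − K): max(65, 0) = 65, max(-17.5, 0) = 0
Node 0 (S = 150): V_0 = e^(−0.09)·[0.2423·65.0000 + 0.7577·0.0000] = 14.3963

£14.40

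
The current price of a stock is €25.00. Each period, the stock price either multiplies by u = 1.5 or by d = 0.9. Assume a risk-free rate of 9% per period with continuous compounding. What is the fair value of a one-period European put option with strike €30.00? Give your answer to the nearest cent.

€4.64

Risk-neutral probability p = (e^0.09 − 0.9)/(1.5 − 0.9) = 0.1942/0.6000 = 0.3236
Terminal stock prices: S_u = 37.5, S_d = 22.5
Terminal payoffs (K − S): max(-7.5, 0) = 0, max(7.5, 0) = 7.5
Node 0 (S = 25): V_0 = e^(−0.09)·[0.3236·0.0000 + 0.6764·7.5000] = 4.6362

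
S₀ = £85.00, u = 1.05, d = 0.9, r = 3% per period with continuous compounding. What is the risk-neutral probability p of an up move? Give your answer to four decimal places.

Risk-neutral probability p = (e^0.03 − 0.9)/(1.05 − 0.9) = 0.1305/0.1500 = 0.8697

p = 0.8697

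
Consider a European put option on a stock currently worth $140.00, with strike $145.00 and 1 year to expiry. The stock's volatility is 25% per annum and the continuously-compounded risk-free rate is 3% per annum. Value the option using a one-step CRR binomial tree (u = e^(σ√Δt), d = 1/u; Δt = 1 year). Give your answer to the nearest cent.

$17.52

CRR parameters: u = e^(σ√Δt) = e^(0.25·√1) = 1.2840, d = 1/u = 0.7788
Per-period rate: rΔt = 0.03·1 = 0.03, so R = e^0.03 = 1.0305
Risk-neutral probability p = (e^0.03 − 0.7788)/(1.2840 − 0.7788) = 0.2517/0.5052 = 0.4981
Terminal stock prices: S_u = 179.8, S_d = 109
Terminal payoffs (K − S): max(-34.76, 0) = 0, max(35.97, 0) = 35.97
Node 0 (S = 140): V_0 = e^(−0.03)·[0.4981·0.0000 + 0.5019·35.9679] = 17.5187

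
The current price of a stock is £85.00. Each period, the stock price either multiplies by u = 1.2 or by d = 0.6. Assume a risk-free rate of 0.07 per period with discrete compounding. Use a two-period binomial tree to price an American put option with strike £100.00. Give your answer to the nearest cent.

Risk-neutral probability p = (1 + 0.07 − 0.6)/(1.2 − 0.6) = 0.4700/0.6000 = 0.7833
Terminal stock prices: S_uu = 122.4, S_ud = 61.2, S_dd = 30.6
Terminal payoffs (K − S): max(-22.4, 0) = 0, max(38.8, 0) = 38.8, max(69.4, 0) = 69.4
Node u (S = 102): continuation = 1/1.07·[0.7833·0.0000 + 0.2167·38.8000] = 7.8567; exercise value = 0.0000 ≤ continuation, so V_u = 7.8567
Node d (S = 51): continuation = 1/1.07·[0.7833·38.8000 + 0.2167·69.4000] = 42.4579; exercise value = 49.0000 > continuation, so V_d = 49.0000 (exercise)
Node 0 (S = 85): continuation = 1/1.07·[0.7833·7.8567 + 0.2167·49.0000] = 15.6739; exercise value = 15.0000 ≤ continuation, so V_0 = 15.6739

£15.67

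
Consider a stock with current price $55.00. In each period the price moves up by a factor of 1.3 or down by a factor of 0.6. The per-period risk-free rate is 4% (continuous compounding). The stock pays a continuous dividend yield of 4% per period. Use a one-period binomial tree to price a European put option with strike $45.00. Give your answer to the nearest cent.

$4.94

Per-period risk-free factor R = e^0.04 = 1.0408; dividend-adjusted growth = e^(0.04−0.04) = 1.0000.
Risk-neutral probability p = (1.0000 − 0.6)/(1.3 − 0.6) = 0.4000/0.7000 = 0.5714
Terminal stock prices: S_u = 71.5, S_d = 33
Terminal payoffs (K − S): max(-26.5, 0) = 0, max(12, 0) = 12
Node 0 (S = 55): V_0 = e^(−0.04)·[0.5714·0.0000 + 0.4286·12.0000] = 4.9412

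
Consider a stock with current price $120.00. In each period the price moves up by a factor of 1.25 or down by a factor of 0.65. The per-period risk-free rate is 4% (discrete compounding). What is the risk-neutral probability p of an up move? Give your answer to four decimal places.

Risk-neutral probability p = (1 + 0.04 − 0.65)/(1.25 − 0.65) = 0.3900/0.6000 = 0.6500

p = 0.6500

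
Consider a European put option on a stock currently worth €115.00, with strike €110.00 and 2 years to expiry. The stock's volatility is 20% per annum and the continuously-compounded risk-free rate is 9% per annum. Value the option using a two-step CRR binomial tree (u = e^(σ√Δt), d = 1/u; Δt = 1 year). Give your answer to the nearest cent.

CRR parameters: u = e^(σ√Δt) = e^(0.2·√1) = 1.2214, d = 1/u = 0.8187
Per-period rate: rΔt = 0.09·1 = 0.09, so R = e^0.09 = 1.0942
Risk-neutral probability p = (e^0.09 − 0.8187)/(1.2214 − 0.8187) = 0.2754/0.4027 = 0.6840
Terminal stock prices: S_uu = 171.6, S_ud = 115, S_dd = 77.09
Terminal payoffs (K − S): max(-61.56, 0) = 0, max(-5, 0) = 0, max(32.91, 0) = 32.91
Node u (S = 140.5): V_u = e^(−0.09)·[0.6840·0.0000 + 0.3160·0.0000] = 0.0000
Node d (S = 94.15): V_d = e^(−0.09)·[0.6840·0.0000 + 0.3160·32.9132] = 9.5042
Node 0 (S = 115): V_0 = e^(−0.09)·[0.6840·0.0000 + 0.3160·9.5042] = 2.7445

€2.74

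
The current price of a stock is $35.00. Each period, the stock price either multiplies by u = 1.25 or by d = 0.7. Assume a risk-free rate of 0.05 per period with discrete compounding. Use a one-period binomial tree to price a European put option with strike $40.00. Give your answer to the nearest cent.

$5.37

Risk-neutral probability p = (1 + 0.05 − 0.7)/(1.25 − 0.7) = 0.3500/0.5500 = 0.6364
Terminal stock prices: S_u = 43.75, S_d = 24.5
Terminal payoffs (K − S): max(-3.75, 0) = 0, max(15.5, 0) = 15.5
Node 0 (S = 35): V_0 = 1/1.05·[0.6364·0.0000 + 0.3636·15.5000] = 5.3680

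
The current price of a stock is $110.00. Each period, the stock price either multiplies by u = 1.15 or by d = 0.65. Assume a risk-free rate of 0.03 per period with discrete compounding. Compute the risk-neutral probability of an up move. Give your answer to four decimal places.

Risk-neutral probability p = (1 + 0.03 − 0.65)/(1.15 − 0.65) = 0.3800/0.5000 = 0.7600

p = 0.7600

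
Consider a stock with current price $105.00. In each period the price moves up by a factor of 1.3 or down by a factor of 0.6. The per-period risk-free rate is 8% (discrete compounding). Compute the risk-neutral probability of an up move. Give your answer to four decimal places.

Risk-neutral probability p = (1 + 0.08 − 0.6)/(1.3 − 0.6) = 0.4800/0.7000 = 0.6857

p = 0.6857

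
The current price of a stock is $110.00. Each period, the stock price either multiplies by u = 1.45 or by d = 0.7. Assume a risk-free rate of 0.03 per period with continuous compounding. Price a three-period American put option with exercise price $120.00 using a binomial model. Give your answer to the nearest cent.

Risk-neutral probability p = (e^0.03 − 0.7)/(1.45 − 0.7) = 0.3305/0.7500 = 0.4406
Terminal stock prices: S_uuu = 335.3, S_uud = 161.9, S_udd = 78.15, S_ddd = 37.73
Terminal payoffs (K − S): max(-215.3, 0) = 0, max(-41.89, 0) = 0, max(41.85, 0) = 41.85, max(82.27, 0) = 82.27
Node uu (S = 231.3): continuation = e^(−0.03)·[0.4406·0.0000 + 0.5594·0.0000] = 0.0000; exercise value = 0.0000 ≤ continuation, so V_uu = 0.0000
Node ud (S = 111.6): continuation = e^(−0.03)·[0.4406·0.0000 + 0.5594·41.8450] = 22.7160; exercise value = 8.3500 ≤ continuation, so V_ud = 22.7160
Node dd (S = 53.9): continuation = e^(−0.03)·[0.4406·41.8450 + 0.5594·82.2700] = 62.5535; exercise value = 66.1000 > continuation, so V_dd = 66.1000 (exercise)
Node u (S = 159.5): continuation = e^(−0.03)·[0.4406·0.0000 + 0.5594·22.7160] = 12.3317; exercise value = 0.0000 ≤ continuation, so V_u = 12.3317
Node d (S = 77): continuation = e^(−0.03)·[0.4406·22.7160 + 0.5594·66.1000] = 45.5962; exercise value = 43.0000 ≤ continuation, so V_d = 45.5962
Node 0 (S = 110): continuation = e^(−0.03)·[0.4406·12.3317 + 0.5594·45.5962] = 30.0252; exercise value = 10.0000 ≤ continuation, so V_0 = 30.0252

$30.03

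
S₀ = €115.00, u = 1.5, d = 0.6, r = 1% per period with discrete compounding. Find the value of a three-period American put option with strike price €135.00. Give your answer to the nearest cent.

Risk-neutral probability p = (1 + 0.01 − 0.6)/(1.5 − 0.6) = 0.4100/0.9000 = 0.4556
Terminal stock prices: S_uuu = 388.1, S_uud = 155.2, S_udd = 62.1, S_ddd = 24.84
Terminal payoffs (K − S): max(-253.1, 0) = 0, max(-20.25, 0) = 0, max(72.9, 0) = 72.9, max(110.2, 0) = 110.2
Node uu (S = 258.8): continuation = 1/1.01·[0.4556·0.0000 + 0.5444·0.0000] = 0.0000; exercise value = 0.0000 ≤ continuation, so V_uu = 0.0000
Node ud (S = 103.5): continuation = 1/1.01·[0.4556·0.0000 + 0.5444·72.9000] = 39.2970; exercise value = 31.5000 ≤ continuation, so V_ud = 39.2970
Node dd (S = 41.4): continuation = 1/1.01·[0.4556·72.9000 + 0.5444·110.1600] = 92.2634; exercise value = 93.6000 > continuation, so V_dd = 93.6000 (exercise)
Node u (S = 172.5): continuation = 1/1.01·[0.4556·0.0000 + 0.5444·39.2970] = 21.1832; exercise value = 0.0000 ≤ continuation, so V_u = 21.1832
Node d (S = 69): continuation = 1/1.01·[0.4556·39.2970 + 0.5444·93.6000] = 68.1802; exercise value = 66.0000 ≤ continuation, so V_d = 68.1802
Node 0 (S = 115): continuation = 1/1.01·[0.4556·21.1832 + 0.5444·68.1802] = 46.3074; exercise value = 20.0000 ≤ continuation, so V_0 = 46.3074

€46.31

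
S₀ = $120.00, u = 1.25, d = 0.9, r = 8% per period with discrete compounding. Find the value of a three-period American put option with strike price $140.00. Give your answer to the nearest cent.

$20.00

Risk-neutral probability p = (1 + 0.08 − 0.9)/(1.25 − 0.9) = 0.1800/0.3500 = 0.5143
Terminal stock prices: S_uuu = 234.4, S_uud = 168.8, S_udd = 121.5, S_ddd = 87.48
Terminal payoffs (K − S): max(-94.38, 0) = 0, max(-28.75, 0) = 0, max(18.5, 0) = 18.5, max(52.52, 0) = 52.52
Node uu (S = 187.5): continuation = 1/1.08·[0.5143·0.0000 + 0.4857·0.0000] = 0.0000; exercise value = 0.0000 ≤ continuation, so V_uu = 0.0000
Node ud (S = 135): continuation = 1/1.08·[0.5143·0.0000 + 0.4857·18.5000] = 8.3201; exercise value = 5.0000 ≤ continuation, so V_ud = 8.3201
Node dd (S = 97.2): continuation = 1/1.08·[0.5143·18.5000 + 0.4857·52.5200] = 32.4296; exercise value = 42.8000 > continuation, so V_dd = 42.8000 (exercise)
Node u (S = 150): continuation = 1/1.08·[0.5143·0.0000 + 0.4857·8.3201] = 3.7418; exercise value = 0.0000 ≤ continuation, so V_u = 3.7418
Node d (S = 108): continuation = 1/1.08·[0.5143·8.3201 + 0.4857·42.8000] = 23.2106; exercise value = 32.0000 > continuation, so V_d = 32.0000 (exercise)
Node 0 (S = 120): continuation = 1/1.08·[0.5143·3.7418 + 0.4857·32.0000] = 16.1734; exercise value = 20.0000 > continuation, so V_0 = 20.0000 (exercise)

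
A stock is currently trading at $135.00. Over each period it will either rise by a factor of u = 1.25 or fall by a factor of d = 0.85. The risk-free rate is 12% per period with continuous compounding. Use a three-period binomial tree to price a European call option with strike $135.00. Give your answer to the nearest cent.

Risk-neutral probability p = (e^0.12 − 0.85)/(1.25 − 0.85) = 0.2775/0.4000 = 0.6937
Terminal stock prices: S_uuu = 263.7, S_uud = 179.3, S_udd = 121.9, S_ddd = 82.91
Terminal payoffs (S − K): max(128.7, 0) = 128.7, max(44.3, 0) = 44.3, max(-13.08, 0) = 0, max(-52.09, 0) = 0
Node uu (S = 210.9): V_uu = e^(−0.12)·[0.6937·128.6719 + 0.3063·44.2969] = 91.2032
Node ud (S = 143.4): V_ud = e^(−0.12)·[0.6937·44.2969 + 0.3063·0.0000] = 27.2556
Node dd (S = 97.54): V_dd = e^(−0.12)·[0.6937·0.0000 + 0.3063·0.0000] = 0.0000
Node u (S = 168.8): V_u = e^(−0.12)·[0.6937·91.2032 + 0.3063·27.2556] = 63.5202
Node d (S = 114.8): V_d = e^(−0.12)·[0.6937·27.2556 + 0.3063·0.0000] = 16.7702
Node 0 (S = 135): V_0 = e^(−0.12)·[0.6937·63.5202 + 0.3063·16.7702] = 43.6388

$43.64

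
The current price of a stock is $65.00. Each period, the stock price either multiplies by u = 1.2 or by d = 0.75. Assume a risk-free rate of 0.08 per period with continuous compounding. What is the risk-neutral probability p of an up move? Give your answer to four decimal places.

Risk-neutral probability p = (e^0.08 − 0.75)/(1.2 − 0.75) = 0.3333/0.4500 = 0.7406

p = 0.7406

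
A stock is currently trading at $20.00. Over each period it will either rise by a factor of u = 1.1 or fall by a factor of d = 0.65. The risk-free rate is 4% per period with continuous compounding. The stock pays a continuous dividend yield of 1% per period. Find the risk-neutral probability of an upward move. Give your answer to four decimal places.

Per-period risk-free factor R = e^0.04 = 1.0408; dividend-adjusted growth = e^(0.04−0.01) = 1.0305.
Risk-neutral probability p = (1.0305 − 0.65)/(1.1 − 0.65) = 0.3805/0.4500 = 0.8455

p = 0.8455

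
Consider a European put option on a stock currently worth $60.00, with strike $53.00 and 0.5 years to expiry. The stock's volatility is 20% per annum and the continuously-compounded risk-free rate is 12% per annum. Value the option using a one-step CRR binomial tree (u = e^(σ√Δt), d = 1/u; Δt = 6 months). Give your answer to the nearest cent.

$0.27

CRR parameters: u = e^(σ√Δt) = e^(0.2·√0.5) = 1.1519, d = 1/u = 0.8681
Per-period rate: rΔt = 0.12·0.5 = 0.06, so R = e^0.06 = 1.0618
Risk-neutral probability p = (e^0.06 − 0.8681)/(1.1519 − 0.8681) = 0.1937/0.2838 = 0.6826
Terminal stock prices: S_u = 69.11, S_d = 52.09
Terminal payoffs (K − S): max(-16.11, 0) = 0, max(0.9126, 0) = 0.9126
Node 0 (S = 60): V_0 = e^(−0.06)·[0.6826·0.0000 + 0.3174·0.9126] = 0.2728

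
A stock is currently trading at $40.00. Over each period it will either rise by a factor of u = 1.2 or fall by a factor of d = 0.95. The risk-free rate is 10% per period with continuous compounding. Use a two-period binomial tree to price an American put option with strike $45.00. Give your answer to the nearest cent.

$5.00

Risk-neutral probability p = (e^0.1 − 0.95)/(1.2 − 0.95) = 0.1552/0.2500 = 0.6207
Terminal stock prices: S_uu = 57.6, S_ud = 45.6, S_dd = 36.1
Terminal payoffs (K − S): max(-12.6, 0) = 0, max(-0.6, 0) = 0, max(8.9, 0) = 8.9
Node u (S = 48): continuation = e^(−0.1)·[0.6207·0.0000 + 0.3793·0.0000] = 0.0000; exercise value = 0.0000 ≤ continuation, so V_u = 0.0000
Node d (S = 38): continuation = e^(−0.1)·[0.6207·0.0000 + 0.3793·8.9000] = 3.0547; exercise value = 7.0000 > continuation, so V_d = 7.0000 (exercise)
Node 0 (S = 40): continuation = e^(−0.1)·[0.6207·0.0000 + 0.3793·7.0000] = 2.4025; exercise value = 5.0000 > continuation, so V_0 = 5.0000 (exercise)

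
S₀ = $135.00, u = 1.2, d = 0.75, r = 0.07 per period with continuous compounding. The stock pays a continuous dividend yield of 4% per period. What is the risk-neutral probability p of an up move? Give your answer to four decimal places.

Per-period risk-free factor R = e^0.07 = 1.0725; dividend-adjusted growth = e^(0.07−0.04) = 1.0305.
Risk-neutral probability p = (1.0305 − 0.75)/(1.2 − 0.75) = 0.2805/0.4500 = 0.6232

p = 0.6232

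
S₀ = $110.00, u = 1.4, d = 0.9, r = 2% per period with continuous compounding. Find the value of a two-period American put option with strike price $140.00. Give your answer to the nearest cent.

$30.77

Risk-neutral probability p = (e^0.02 − 0.9)/(1.4 − 0.9) = 0.1202/0.5000 = 0.2404
Terminal stock prices: S_uu = 215.6, S_ud = 138.6, S_dd = 89.1
Terminal payoffs (K − S): max(-75.6, 0) = 0, max(1.4, 0) = 1.4, max(50.9, 0) = 50.9
Node u (S = 154): continuation = e^(−0.02)·[0.2404·0.0000 + 0.7596·1.4000] = 1.0424; exercise value = 0.0000 ≤ continuation, so V_u = 1.0424
Node d (S = 99): continuation = e^(−0.02)·[0.2404·1.4000 + 0.7596·50.9000] = 38.2278; exercise value = 41.0000 > continuation, so V_d = 41.0000 (exercise)
Node 0 (S = 110): continuation = e^(−0.02)·[0.2404·1.0424 + 0.7596·41.0000] = 30.7724; exercise value = 30.0000 ≤ continuation, so V_0 = 30.7724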